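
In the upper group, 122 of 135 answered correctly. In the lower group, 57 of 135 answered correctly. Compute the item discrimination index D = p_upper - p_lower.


p_upper = 122/135 = 0.9037
p_lower = 57/135 = 0.4222
D = 0.9037 - 0.4222 = 0.4815

0.4815


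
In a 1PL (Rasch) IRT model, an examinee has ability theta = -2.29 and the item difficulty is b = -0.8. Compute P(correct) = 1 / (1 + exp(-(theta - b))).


theta - b = -2.29 - -0.8 = -1.49
exp(-(theta - b)) = exp(1.49) = 4.4371
P = 1 / (1 + 4.4371)
P = 0.1839

0.1839


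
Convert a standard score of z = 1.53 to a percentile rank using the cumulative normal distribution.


CDF(z) = 0.5 * (1 + erf(z/sqrt(2)))
erf(1.0819) = 0.874
CDF = 0.937
Percentile rank = 0.937 * 100 = 93.7

93.7


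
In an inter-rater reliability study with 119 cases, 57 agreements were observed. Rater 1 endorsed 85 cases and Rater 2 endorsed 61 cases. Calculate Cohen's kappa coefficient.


P_o = 57/119 = 0.478992
P_e = (85*61 + 34*58) / 14161 = 0.505402
kappa = (P_o - P_e) / (1 - P_e)
kappa = (0.478992 - 0.505402) / (1 - 0.505402)
kappa = -0.0534

-0.0534


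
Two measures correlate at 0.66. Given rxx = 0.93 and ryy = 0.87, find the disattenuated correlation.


r_corrected = rxy / sqrt(rxx * ryy)
= 0.66 / sqrt(0.93 * 0.87)
= 0.66 / sqrt(0.8091)
= 0.66 / 0.8995
r_corrected = 0.7337

0.7337


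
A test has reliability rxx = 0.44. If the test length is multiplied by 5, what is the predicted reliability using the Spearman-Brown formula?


r_new = (n * rxx) / (1 + (n-1) * rxx)
r_new = (5 * 0.44) / (1 + 4 * 0.44)
r_new = 2.2 / 2.76
r_new = 0.7971

0.7971


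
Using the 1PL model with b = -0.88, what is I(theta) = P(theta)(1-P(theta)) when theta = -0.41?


P = 1/(1+exp(-(-0.41--0.88))) = 0.6154
I = P*(1-P) = 0.6154 * 0.3846
I = 0.2367

0.2367


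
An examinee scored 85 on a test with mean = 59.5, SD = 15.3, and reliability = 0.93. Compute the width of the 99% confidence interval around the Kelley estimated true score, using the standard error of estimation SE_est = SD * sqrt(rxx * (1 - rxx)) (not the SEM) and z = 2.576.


True score estimate = 0.93*85 + 0.07*59.5 = 83.215
SE_est = SD * sqrt(rxx * (1 - rxx)) = 15.3 * sqrt(0.93 * 0.07) = 15.3 * sqrt(0.0651) = 3.903749
CI = T_est +/- z * SE_est, so width = 2 * z * SE_est = 2 * 2.576 * 3.903749
Width = 20.1121

20.1121


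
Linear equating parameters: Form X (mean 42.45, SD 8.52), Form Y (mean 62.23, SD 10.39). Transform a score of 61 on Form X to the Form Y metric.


slope = SD_Y / SD_X = 10.39 / 8.52 ~ 1.2195
intercept = mean_Y - slope * mean_X = 62.23 - (10.39 / 8.52) * 42.45 ~ 10.4629
Y = slope * X + intercept. To avoid rounding drift from the rounded slope/intercept, evaluate the equivalent form Y = mean_Y + SD_Y * (X - mean_X) / SD_X at full precision:
Y = 62.23 + 10.39 * (61 - 42.45) / 8.52
Y = 62.23 + 10.39 * 18.55 / 8.52
Y = 62.23 + 192.7345 / 8.52
Y = 62.23 + 22.6214
Y = 84.8514

84.8514


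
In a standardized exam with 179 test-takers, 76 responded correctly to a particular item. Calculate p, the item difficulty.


Item difficulty p = number correct / total examinees
p = 76 / 179
p = 0.4246

0.4246


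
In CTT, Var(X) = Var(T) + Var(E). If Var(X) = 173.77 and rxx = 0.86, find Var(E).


var_true = rxx * var_obs = 0.86 * 173.77 = 149.4422
var_error = var_obs - var_true
var_error = 173.77 - 149.4422
var_error = 24.3278

24.3278


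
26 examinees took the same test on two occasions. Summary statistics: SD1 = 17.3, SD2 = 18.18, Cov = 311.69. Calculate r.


r = cov(X,Y) / (SD_X * SD_Y)
r = 311.69 / (17.3 * 18.18)
r = 311.69 / 314.514
r = 0.991

0.991


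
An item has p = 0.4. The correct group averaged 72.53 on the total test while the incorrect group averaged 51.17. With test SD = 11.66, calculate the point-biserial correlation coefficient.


q = 1 - p = 0.6
rpb = ((M1 - M0) / SD) * sqrt(p * q)
rpb = ((72.53 - 51.17) / 11.66) * sqrt(0.4 * 0.6)
rpb = 0.8974

0.8974


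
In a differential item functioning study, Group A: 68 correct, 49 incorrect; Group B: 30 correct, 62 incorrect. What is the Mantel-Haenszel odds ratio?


Odds_A = 68/49 = 1.3878
Odds_B = 30/62 = 0.4839
OR = Odds_A / Odds_B = 1.3878 / 0.4839
Exactly, OR = (68 * 62) / (49 * 30) = 4216 / 1470
OR = 2.868

2.868


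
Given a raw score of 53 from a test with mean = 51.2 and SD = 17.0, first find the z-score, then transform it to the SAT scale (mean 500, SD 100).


z = (X - mean) / SD = (53 - 51.2) / 17.0
z = 1.8 / 17.0
z = 0.1059
SAT-scale = SAT = 500 + 100z
Carry z at full precision (z = 1.8 / 17.0) into the conversion:
SAT-scale = 500 + 100 * (1.8 / 17.0) = 500 + 180 / 17.0
SAT-scale = 500 + 10.5882
SAT-scale = 510.5882

510.5882


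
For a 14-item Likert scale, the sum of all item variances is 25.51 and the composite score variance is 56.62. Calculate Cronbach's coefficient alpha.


alpha = (k/(k-1)) * (1 - sum(si^2)/s_total^2)
= (14/13) * (1 - 25.51/56.62)
alpha = 0.5917

0.5917


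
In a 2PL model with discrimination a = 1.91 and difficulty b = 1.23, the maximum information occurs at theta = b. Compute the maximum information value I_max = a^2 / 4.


For 2PL, max info at theta = b = 1.23
I_max = a^2 / 4 = 1.91^2 / 4
= 3.6481 / 4
I_max = 0.912

0.912


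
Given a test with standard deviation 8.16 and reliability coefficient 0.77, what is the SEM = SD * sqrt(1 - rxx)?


SEM = SD * sqrt(1 - rxx)
SEM = 8.16 * sqrt(1 - 0.77)
SEM = 8.16 * sqrt(0.23) = 8.16 * 0.479583
SEM = 3.9134

3.9134


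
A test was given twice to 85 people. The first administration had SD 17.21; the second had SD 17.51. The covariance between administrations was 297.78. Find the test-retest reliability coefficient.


r = cov(X,Y) / (SD_X * SD_Y)
r = 297.78 / (17.21 * 17.51)
r = 297.78 / 301.3471
r = 0.9882

0.9882


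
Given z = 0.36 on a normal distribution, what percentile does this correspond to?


CDF(z) = 0.5 * (1 + erf(z/sqrt(2)))
erf(0.2546) = 0.2812
CDF = 0.6406
Percentile rank = 0.6406 * 100 = 64.06

64.06


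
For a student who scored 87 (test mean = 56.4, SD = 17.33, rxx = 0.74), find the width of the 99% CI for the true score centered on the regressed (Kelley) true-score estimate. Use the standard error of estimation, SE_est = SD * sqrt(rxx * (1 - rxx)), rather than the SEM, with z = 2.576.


True score estimate = 0.74*87 + 0.26*56.4 = 79.044
SE_est = SD * sqrt(rxx * (1 - rxx)) = 17.33 * sqrt(0.74 * 0.26) = 17.33 * sqrt(0.1924) = 7.601531
CI = T_est +/- z * SE_est, so width = 2 * z * SE_est = 2 * 2.576 * 7.601531
Width = 39.1631

39.1631


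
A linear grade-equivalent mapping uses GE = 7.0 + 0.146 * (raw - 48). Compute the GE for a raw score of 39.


raw - median = 39 - 48 = -9
slope * diff = 0.146 * -9 = -1.314
GE = 7.0 + -1.314
GE = 5.686

5.686


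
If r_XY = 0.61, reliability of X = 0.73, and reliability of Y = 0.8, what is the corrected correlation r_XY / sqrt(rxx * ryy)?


r_corrected = rxy / sqrt(rxx * ryy)
= 0.61 / sqrt(0.73 * 0.8)
= 0.61 / sqrt(0.584)
= 0.61 / 0.764199
r_corrected = 0.7982

0.7982


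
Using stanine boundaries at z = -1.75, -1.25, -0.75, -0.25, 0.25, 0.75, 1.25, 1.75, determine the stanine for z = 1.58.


Stanine boundaries: [-1.75, -1.25, -0.75, -0.25, 0.25, 0.75, 1.25, 1.75]
z = 1.58
Check each boundary:
  z >= -1.75 -> could be stanine 2
  z >= -1.25 -> could be stanine 3
  z >= -0.75 -> could be stanine 4
  z >= -0.25 -> could be stanine 5
  z >= 0.25 -> could be stanine 6
  z >= 0.75 -> could be stanine 7
  z >= 1.25 -> could be stanine 8
  z < 1.75
Highest qualifying boundary gives stanine = 8

8


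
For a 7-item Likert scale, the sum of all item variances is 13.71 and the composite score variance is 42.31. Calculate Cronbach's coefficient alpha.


alpha = (k/(k-1)) * (1 - sum(si^2)/s_total^2)
= (7/6) * (1 - 13.71/42.31)
alpha = 0.7886

0.7886


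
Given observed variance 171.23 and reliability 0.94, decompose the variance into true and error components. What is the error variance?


var_true = rxx * var_obs = 0.94 * 171.23 = 160.9562
var_error = var_obs - var_true
var_error = 171.23 - 160.9562
var_error = 10.2738

10.2738


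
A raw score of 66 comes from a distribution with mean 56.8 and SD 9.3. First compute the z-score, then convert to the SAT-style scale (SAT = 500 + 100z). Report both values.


z = (X - mean) / SD = (66 - 56.8) / 9.3
z = 9.2 / 9.3
z = 0.9892
SAT-scale = SAT = 500 + 100z
Carry z at full precision (z = 9.2 / 9.3) into the conversion:
SAT-scale = 500 + 100 * (9.2 / 9.3) = 500 + 920 / 9.3
SAT-scale = 500 + 98.9247
SAT-scale = 598.9247

598.9247


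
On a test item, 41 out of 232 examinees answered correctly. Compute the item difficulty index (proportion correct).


Item difficulty p = number correct / total examinees
p = 41 / 232
p = 0.1767

0.1767


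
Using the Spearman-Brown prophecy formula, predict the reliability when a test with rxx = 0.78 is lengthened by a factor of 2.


r_new = (n * rxx) / (1 + (n-1) * rxx)
r_new = (2 * 0.78) / (1 + 1 * 0.78)
r_new = 1.56 / 1.78
r_new = 0.8764

0.8764


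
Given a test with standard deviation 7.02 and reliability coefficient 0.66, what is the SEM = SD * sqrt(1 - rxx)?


SEM = SD * sqrt(1 - rxx)
SEM = 7.02 * sqrt(1 - 0.66)
SEM = 7.02 * sqrt(0.34) = 7.02 * 0.583095
SEM = 4.0933

4.0933


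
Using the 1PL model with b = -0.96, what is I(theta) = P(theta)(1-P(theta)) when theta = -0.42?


P = 1/(1+exp(-(-0.42--0.96))) = 0.6318
I = P*(1-P) = 0.6318 * 0.3682
I = 0.2326

0.2326


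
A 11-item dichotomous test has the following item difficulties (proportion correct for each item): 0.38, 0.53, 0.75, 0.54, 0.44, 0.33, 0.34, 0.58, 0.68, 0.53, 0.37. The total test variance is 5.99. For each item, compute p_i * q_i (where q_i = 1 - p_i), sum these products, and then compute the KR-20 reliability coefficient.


For each item, compute p_i * q_i:
  Item 1: 0.38 * 0.62 = 0.2356
  Item 2: 0.53 * 0.47 = 0.2491
  Item 3: 0.75 * 0.25 = 0.1875
  Item 4: 0.54 * 0.46 = 0.2484
  Item 5: 0.44 * 0.56 = 0.2464
  Item 6: 0.33 * 0.67 = 0.2211
  Item 7: 0.34 * 0.66 = 0.2244
  Item 8: 0.58 * 0.42 = 0.2436
  Item 9: 0.68 * 0.32 = 0.2176
  Item 10: 0.53 * 0.47 = 0.2491
  Item 11: 0.37 * 0.63 = 0.2331
Sum(p_i * q_i) = 0.2356 + 0.2491 + 0.1875 + 0.2484 + 0.2464 + 0.2211 + 0.2244 + 0.2436 + 0.2176 + 0.2491 + 0.2331 = 2.5559
KR-20 = (k/(k-1)) * (1 - Sum(p_i*q_i) / Var_total)
= (11/10) * (1 - 2.5559/5.99)
= 1.1 * 0.5733
KR-20 = 0.6306

0.6306


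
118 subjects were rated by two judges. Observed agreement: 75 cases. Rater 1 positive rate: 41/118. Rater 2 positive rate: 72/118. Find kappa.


P_o = 75/118 = 0.635593
P_e = (41*72 + 77*46) / 13924 = 0.466389
kappa = (P_o - P_e) / (1 - P_e)
kappa = (0.635593 - 0.466389) / (1 - 0.466389)
kappa = 0.3171

0.3171


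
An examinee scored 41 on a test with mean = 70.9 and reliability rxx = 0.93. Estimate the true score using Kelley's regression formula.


T_est = rxx * X + (1 - rxx) * mean
T_est = 0.93 * 41 + 0.07 * 70.9
T_est = 38.13 + 4.963
T_est = 43.093

43.093


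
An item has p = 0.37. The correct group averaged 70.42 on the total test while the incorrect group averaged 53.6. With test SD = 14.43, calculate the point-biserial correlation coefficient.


q = 1 - p = 0.63
rpb = ((M1 - M0) / SD) * sqrt(p * q)
rpb = ((70.42 - 53.6) / 14.43) * sqrt(0.37 * 0.63)
rpb = 0.5628

0.5628


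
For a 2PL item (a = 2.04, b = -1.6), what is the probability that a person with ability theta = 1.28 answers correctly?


a*(theta - b) = 2.04 * (1.28 - -1.6) = 5.8752
exp(-5.8752) = 0.0028
P = 1 / (1 + 0.0028)
P = 0.9972

0.9972


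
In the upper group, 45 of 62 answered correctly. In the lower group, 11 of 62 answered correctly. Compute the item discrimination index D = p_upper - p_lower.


p_upper = 45/62 = 0.7258
p_lower = 11/62 = 0.1774
D = 0.7258 - 0.1774 = 0.5484

0.5484


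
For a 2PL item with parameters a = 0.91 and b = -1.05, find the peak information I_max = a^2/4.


For 2PL, max info at theta = b = -1.05
I_max = a^2 / 4 = 0.91^2 / 4
= 0.8281 / 4
I_max = 0.207

0.207


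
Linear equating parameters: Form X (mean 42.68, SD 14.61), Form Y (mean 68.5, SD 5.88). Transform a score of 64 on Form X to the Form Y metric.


slope = SD_Y / SD_X = 5.88 / 14.61 ~ 0.4025
intercept = mean_Y - slope * mean_X = 68.5 - (5.88 / 14.61) * 42.68 ~ 51.3228
Y = slope * X + intercept. To avoid rounding drift from the rounded slope/intercept, evaluate the equivalent form Y = mean_Y + SD_Y * (X - mean_X) / SD_X at full precision:
Y = 68.5 + 5.88 * (64 - 42.68) / 14.61
Y = 68.5 + 5.88 * 21.32 / 14.61
Y = 68.5 + 125.3616 / 14.61
Y = 68.5 + 8.5805
Y = 77.0805

77.0805


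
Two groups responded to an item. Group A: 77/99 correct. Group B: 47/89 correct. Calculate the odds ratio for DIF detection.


Odds_A = 77/22 = 3.5
Odds_B = 47/42 = 1.119
OR = Odds_A / Odds_B = 3.5 / 1.119
Exactly, OR = (77 * 42) / (22 * 47) = 3234 / 1034
OR = 3.1277

3.1277


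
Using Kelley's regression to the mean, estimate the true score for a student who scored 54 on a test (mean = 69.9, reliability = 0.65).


T_est = rxx * X + (1 - rxx) * mean
T_est = 0.65 * 54 + 0.35 * 69.9
T_est = 35.1 + 24.465
T_est = 59.565

59.565


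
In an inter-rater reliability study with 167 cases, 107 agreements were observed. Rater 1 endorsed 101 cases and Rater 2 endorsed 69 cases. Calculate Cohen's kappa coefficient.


P_o = 107/167 = 0.640719
P_e = (101*69 + 66*98) / 27889 = 0.481803
kappa = (P_o - P_e) / (1 - P_e)
kappa = (0.640719 - 0.481803) / (1 - 0.481803)
kappa = 0.3067

0.3067


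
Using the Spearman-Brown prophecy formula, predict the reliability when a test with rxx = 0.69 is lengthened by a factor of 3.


r_new = (n * rxx) / (1 + (n-1) * rxx)
r_new = (3 * 0.69) / (1 + 2 * 0.69)
r_new = 2.07 / 2.38
r_new = 0.8697

0.8697


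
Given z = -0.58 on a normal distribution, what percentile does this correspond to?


CDF(z) = 0.5 * (1 + erf(z/sqrt(2)))
erf(-0.4101) = -0.4381
CDF = 0.281
Percentile rank = 0.281 * 100 = 28.1

28.1


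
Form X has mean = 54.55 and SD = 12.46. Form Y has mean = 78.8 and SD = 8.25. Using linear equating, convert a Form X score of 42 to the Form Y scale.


slope = SD_Y / SD_X = 8.25 / 12.46 ~ 0.6621
intercept = mean_Y - slope * mean_X = 78.8 - (8.25 / 12.46) * 54.55 ~ 42.6814
Y = slope * X + intercept. To avoid rounding drift from the rounded slope/intercept, evaluate the equivalent form Y = mean_Y + SD_Y * (X - mean_X) / SD_X at full precision:
Y = 78.8 + 8.25 * (42 - 54.55) / 12.46
Y = 78.8 - 8.25 * 12.55 / 12.46
Y = 78.8 - 103.5375 / 12.46
Y = 78.8 - 8.3096
Y = 70.4904

70.4904


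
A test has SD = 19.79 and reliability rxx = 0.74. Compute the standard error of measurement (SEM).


SEM = SD * sqrt(1 - rxx)
SEM = 19.79 * sqrt(1 - 0.74)
SEM = 19.79 * sqrt(0.26) = 19.79 * 0.509902
SEM = 10.091

10.091


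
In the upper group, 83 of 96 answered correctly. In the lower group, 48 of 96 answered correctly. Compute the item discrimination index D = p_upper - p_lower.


p_upper = 83/96 = 0.8646
p_lower = 48/96 = 0.5
D = 0.8646 - 0.5 = 0.3646

0.3646


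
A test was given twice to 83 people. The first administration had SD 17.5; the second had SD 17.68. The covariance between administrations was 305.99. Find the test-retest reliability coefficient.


r = cov(X,Y) / (SD_X * SD_Y)
r = 305.99 / (17.5 * 17.68)
r = 305.99 / 309.4
r = 0.989

0.989


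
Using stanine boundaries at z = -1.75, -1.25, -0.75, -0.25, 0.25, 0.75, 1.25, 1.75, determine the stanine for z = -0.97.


Stanine boundaries: [-1.75, -1.25, -0.75, -0.25, 0.25, 0.75, 1.25, 1.75]
z = -0.97
Check each boundary:
  z >= -1.75 -> could be stanine 2
  z >= -1.25 -> could be stanine 3
  z < -0.75
  z < -0.25
  z < 0.25
  z < 0.75
  z < 1.25
  z < 1.75
Highest qualifying boundary gives stanine = 3

3


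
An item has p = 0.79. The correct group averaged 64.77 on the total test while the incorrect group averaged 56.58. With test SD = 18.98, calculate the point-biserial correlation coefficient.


q = 1 - p = 0.21
rpb = ((M1 - M0) / SD) * sqrt(p * q)
rpb = ((64.77 - 56.58) / 18.98) * sqrt(0.79 * 0.21)
rpb = 0.1758

0.1758


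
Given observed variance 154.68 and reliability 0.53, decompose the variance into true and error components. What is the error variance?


var_true = rxx * var_obs = 0.53 * 154.68 = 81.9804
var_error = var_obs - var_true
var_error = 154.68 - 81.9804
var_error = 72.6996

72.6996


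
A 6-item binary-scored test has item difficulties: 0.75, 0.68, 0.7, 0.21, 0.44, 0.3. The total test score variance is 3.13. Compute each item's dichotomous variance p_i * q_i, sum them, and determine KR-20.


For each item, compute p_i * q_i:
  Item 1: 0.75 * 0.25 = 0.1875
  Item 2: 0.68 * 0.32 = 0.2176
  Item 3: 0.7 * 0.3 = 0.21
  Item 4: 0.21 * 0.79 = 0.1659
  Item 5: 0.44 * 0.56 = 0.2464
  Item 6: 0.3 * 0.7 = 0.21
Sum(p_i * q_i) = 0.1875 + 0.2176 + 0.21 + 0.1659 + 0.2464 + 0.21 = 1.2374
KR-20 = (k/(k-1)) * (1 - Sum(p_i*q_i) / Var_total)
= (6/5) * (1 - 1.2374/3.13)
= 1.2 * 0.6047
KR-20 = 0.7256

0.7256


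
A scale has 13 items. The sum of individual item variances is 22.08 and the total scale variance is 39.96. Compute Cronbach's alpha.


alpha = (k/(k-1)) * (1 - sum(si^2)/s_total^2)
= (13/12) * (1 - 22.08/39.96)
alpha = 0.4847

0.4847


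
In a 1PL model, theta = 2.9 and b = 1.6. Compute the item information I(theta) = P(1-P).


P = 1/(1+exp(-(2.9-1.6))) = 0.7858
I = P*(1-P) = 0.7858 * 0.2142
I = 0.1683

0.1683


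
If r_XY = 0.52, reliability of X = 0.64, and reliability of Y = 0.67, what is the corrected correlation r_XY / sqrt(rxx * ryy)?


r_corrected = rxy / sqrt(rxx * ryy)
= 0.52 / sqrt(0.64 * 0.67)
= 0.52 / sqrt(0.4288)
= 0.52 / 0.654828
r_corrected = 0.7941

0.7941


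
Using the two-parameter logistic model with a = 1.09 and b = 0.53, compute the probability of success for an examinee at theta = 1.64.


a*(theta - b) = 1.09 * (1.64 - 0.53) = 1.2099
exp(-1.2099) = 0.2982
P = 1 / (1 + 0.2982)
P = 0.7703

0.7703


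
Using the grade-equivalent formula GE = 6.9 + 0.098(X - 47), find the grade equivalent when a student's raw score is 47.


raw - median = 47 - 47 = 0
slope * diff = 0.098 * 0 = 0.0
GE = 6.9 + 0.0
GE = 6.9

6.9


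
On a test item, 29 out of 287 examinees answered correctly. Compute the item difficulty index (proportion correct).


Item difficulty p = number correct / total examinees
p = 29 / 287
p = 0.101

0.101


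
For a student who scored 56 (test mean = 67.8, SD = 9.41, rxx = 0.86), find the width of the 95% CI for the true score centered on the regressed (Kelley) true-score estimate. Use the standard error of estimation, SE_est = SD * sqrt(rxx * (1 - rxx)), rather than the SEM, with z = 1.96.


True score estimate = 0.86*56 + 0.14*67.8 = 57.652
SE_est = SD * sqrt(rxx * (1 - rxx)) = 9.41 * sqrt(0.86 * 0.14) = 9.41 * sqrt(0.1204) = 3.265148
CI = T_est +/- z * SE_est, so width = 2 * z * SE_est = 2 * 1.96 * 3.265148
Width = 12.7994

12.7994


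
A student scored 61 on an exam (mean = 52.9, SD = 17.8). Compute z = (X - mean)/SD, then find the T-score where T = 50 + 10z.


z = (X - mean) / SD = (61 - 52.9) / 17.8
z = 8.1 / 17.8
z = 0.4551
T-score = T = 50 + 10z
Carry z at full precision (z = 8.1 / 17.8) into the conversion:
T-score = 50 + 10 * (8.1 / 17.8) = 50 + 81 / 17.8
T-score = 50 + 4.5506
T-score = 54.5506

54.5506


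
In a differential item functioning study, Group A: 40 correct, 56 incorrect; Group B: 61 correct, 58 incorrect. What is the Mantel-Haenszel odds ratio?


Odds_A = 40/56 = 0.7143
Odds_B = 61/58 = 1.0517
OR = Odds_A / Odds_B = 0.7143 / 1.0517
Exactly, OR = (40 * 58) / (56 * 61) = 2320 / 3416
OR = 0.6792

0.6792


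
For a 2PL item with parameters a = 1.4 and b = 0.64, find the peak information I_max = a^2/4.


For 2PL, max info at theta = b = 0.64
I_max = a^2 / 4 = 1.4^2 / 4
= 1.96 / 4
I_max = 0.49

0.49


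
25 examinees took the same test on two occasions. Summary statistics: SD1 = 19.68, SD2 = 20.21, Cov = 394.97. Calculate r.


r = cov(X,Y) / (SD_X * SD_Y)
r = 394.97 / (19.68 * 20.21)
r = 394.97 / 397.7328
r = 0.9931

0.9931


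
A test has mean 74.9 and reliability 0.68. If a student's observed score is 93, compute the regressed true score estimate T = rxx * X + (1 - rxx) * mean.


T_est = rxx * X + (1 - rxx) * mean
T_est = 0.68 * 93 + 0.32 * 74.9
T_est = 63.24 + 23.968
T_est = 87.208

87.208


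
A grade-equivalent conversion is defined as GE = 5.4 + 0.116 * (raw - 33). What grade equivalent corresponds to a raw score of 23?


raw - median = 23 - 33 = -10
slope * diff = 0.116 * -10 = -1.16
GE = 5.4 + -1.16
GE = 4.24

4.24


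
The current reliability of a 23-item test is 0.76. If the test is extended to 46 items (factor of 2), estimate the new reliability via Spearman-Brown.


r_new = (n * rxx) / (1 + (n-1) * rxx)
r_new = (2 * 0.76) / (1 + 1 * 0.76)
r_new = 1.52 / 1.76
r_new = 0.8636

0.8636


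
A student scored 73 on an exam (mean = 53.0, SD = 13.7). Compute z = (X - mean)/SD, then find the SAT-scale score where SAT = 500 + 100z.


z = (X - mean) / SD = (73 - 53.0) / 13.7
z = 20.0 / 13.7
z = 1.4599
SAT-scale = SAT = 500 + 100z
Carry z at full precision (z = 20.0 / 13.7) into the conversion:
SAT-scale = 500 + 100 * (20.0 / 13.7) = 500 + 2000 / 13.7
SAT-scale = 500 + 145.9854
SAT-scale = 645.9854

645.9854


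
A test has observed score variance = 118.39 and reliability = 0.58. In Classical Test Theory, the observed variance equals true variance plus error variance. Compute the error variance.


var_true = rxx * var_obs = 0.58 * 118.39 = 68.6662
var_error = var_obs - var_true
var_error = 118.39 - 68.6662
var_error = 49.7238

49.7238


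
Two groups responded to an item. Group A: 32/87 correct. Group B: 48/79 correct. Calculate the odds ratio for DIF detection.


Odds_A = 32/55 = 0.5818
Odds_B = 48/31 = 1.5484
OR = Odds_A / Odds_B = 0.5818 / 1.5484
Exactly, OR = (32 * 31) / (55 * 48) = 992 / 2640
OR = 0.3758

0.3758


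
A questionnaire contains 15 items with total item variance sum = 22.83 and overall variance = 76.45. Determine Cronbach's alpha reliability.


alpha = (k/(k-1)) * (1 - sum(si^2)/s_total^2)
= (15/14) * (1 - 22.83/76.45)
alpha = 0.7515

0.7515


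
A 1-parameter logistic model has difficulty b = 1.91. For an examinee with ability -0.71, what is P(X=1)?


theta - b = -0.71 - 1.91 = -2.62
exp(-(theta - b)) = exp(2.62) = 13.7357
P = 1 / (1 + 13.7357)
P = 0.0679

0.0679


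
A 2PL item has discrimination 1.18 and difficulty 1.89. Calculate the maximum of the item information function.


For 2PL, max info at theta = b = 1.89
I_max = a^2 / 4 = 1.18^2 / 4
= 1.3924 / 4
I_max = 0.3481

0.3481


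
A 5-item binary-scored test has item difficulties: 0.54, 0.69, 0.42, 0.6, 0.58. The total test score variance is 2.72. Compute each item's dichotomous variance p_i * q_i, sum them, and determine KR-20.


For each item, compute p_i * q_i:
  Item 1: 0.54 * 0.46 = 0.2484
  Item 2: 0.69 * 0.31 = 0.2139
  Item 3: 0.42 * 0.58 = 0.2436
  Item 4: 0.6 * 0.4 = 0.24
  Item 5: 0.58 * 0.42 = 0.2436
Sum(p_i * q_i) = 0.2484 + 0.2139 + 0.2436 + 0.24 + 0.2436 = 1.1895
KR-20 = (k/(k-1)) * (1 - Sum(p_i*q_i) / Var_total)
= (5/4) * (1 - 1.1895/2.72)
= 1.25 * 0.5627
KR-20 = 0.7034

0.7034


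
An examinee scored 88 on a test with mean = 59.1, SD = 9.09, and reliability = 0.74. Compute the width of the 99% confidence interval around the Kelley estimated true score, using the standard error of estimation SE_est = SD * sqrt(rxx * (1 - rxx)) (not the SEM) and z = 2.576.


True score estimate = 0.74*88 + 0.26*59.1 = 80.486
SE_est = SD * sqrt(rxx * (1 - rxx)) = 9.09 * sqrt(0.74 * 0.26) = 9.09 * sqrt(0.1924) = 3.987185
CI = T_est +/- z * SE_est, so width = 2 * z * SE_est = 2 * 2.576 * 3.987185
Width = 20.542

20.542


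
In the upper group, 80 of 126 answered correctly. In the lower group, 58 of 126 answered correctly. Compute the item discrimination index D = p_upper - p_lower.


p_upper = 80/126 = 0.6349
p_lower = 58/126 = 0.4603
D = 0.6349 - 0.4603 = 0.1746

0.1746


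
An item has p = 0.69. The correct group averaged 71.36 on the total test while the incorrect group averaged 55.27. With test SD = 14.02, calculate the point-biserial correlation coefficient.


q = 1 - p = 0.31
rpb = ((M1 - M0) / SD) * sqrt(p * q)
rpb = ((71.36 - 55.27) / 14.02) * sqrt(0.69 * 0.31)
rpb = 0.5308

0.5308


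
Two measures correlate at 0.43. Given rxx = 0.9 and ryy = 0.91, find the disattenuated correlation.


r_corrected = rxy / sqrt(rxx * ryy)
= 0.43 / sqrt(0.9 * 0.91)
= 0.43 / sqrt(0.819)
= 0.43 / 0.904986
r_corrected = 0.4751

0.4751


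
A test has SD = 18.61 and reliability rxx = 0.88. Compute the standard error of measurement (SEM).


SEM = SD * sqrt(1 - rxx)
SEM = 18.61 * sqrt(1 - 0.88)
SEM = 18.61 * sqrt(0.12) = 18.61 * 0.34641
SEM = 6.4467

6.4467


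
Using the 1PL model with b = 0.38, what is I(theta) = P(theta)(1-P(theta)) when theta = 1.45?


P = 1/(1+exp(-(1.45-0.38))) = 0.7446
I = P*(1-P) = 0.7446 * 0.2554
I = 0.1902

0.1902


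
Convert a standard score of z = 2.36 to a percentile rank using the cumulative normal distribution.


CDF(z) = 0.5 * (1 + erf(z/sqrt(2)))
erf(1.6688) = 0.9817
CDF = 0.9909
Percentile rank = 0.9909 * 100 = 99.09

99.09


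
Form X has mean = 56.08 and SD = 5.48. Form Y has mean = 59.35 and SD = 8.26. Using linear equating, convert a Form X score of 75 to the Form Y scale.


slope = SD_Y / SD_X = 8.26 / 5.48 ~ 1.5073
intercept = mean_Y - slope * mean_X = 59.35 - (8.26 / 5.48) * 56.08 ~ -25.1793
Y = slope * X + intercept. To avoid rounding drift from the rounded slope/intercept, evaluate the equivalent form Y = mean_Y + SD_Y * (X - mean_X) / SD_X at full precision:
Y = 59.35 + 8.26 * (75 - 56.08) / 5.48
Y = 59.35 + 8.26 * 18.92 / 5.48
Y = 59.35 + 156.2792 / 5.48
Y = 59.35 + 28.5181
Y = 87.8681

87.8681


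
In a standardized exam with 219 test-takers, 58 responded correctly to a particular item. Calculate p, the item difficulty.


Item difficulty p = number correct / total examinees
p = 58 / 219
p = 0.2648

0.2648


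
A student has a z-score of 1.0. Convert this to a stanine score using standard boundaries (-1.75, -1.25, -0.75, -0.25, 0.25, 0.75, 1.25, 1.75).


Stanine boundaries: [-1.75, -1.25, -0.75, -0.25, 0.25, 0.75, 1.25, 1.75]
z = 1.0
Check each boundary:
  z >= -1.75 -> could be stanine 2
  z >= -1.25 -> could be stanine 3
  z >= -0.75 -> could be stanine 4
  z >= -0.25 -> could be stanine 5
  z >= 0.25 -> could be stanine 6
  z >= 0.75 -> could be stanine 7
  z < 1.25
  z < 1.75
Highest qualifying boundary gives stanine = 7

7


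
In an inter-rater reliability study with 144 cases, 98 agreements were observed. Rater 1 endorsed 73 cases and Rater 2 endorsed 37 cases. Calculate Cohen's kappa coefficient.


P_o = 98/144 = 0.680556
P_e = (73*37 + 71*107) / 20736 = 0.496624
kappa = (P_o - P_e) / (1 - P_e)
kappa = (0.680556 - 0.496624) / (1 - 0.496624)
kappa = 0.3654

0.3654


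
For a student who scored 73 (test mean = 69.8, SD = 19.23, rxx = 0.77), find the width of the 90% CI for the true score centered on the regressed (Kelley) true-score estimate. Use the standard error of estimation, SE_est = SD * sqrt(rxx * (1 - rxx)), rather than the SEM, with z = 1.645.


True score estimate = 0.77*73 + 0.23*69.8 = 72.264
SE_est = SD * sqrt(rxx * (1 - rxx)) = 19.23 * sqrt(0.77 * 0.23) = 19.23 * sqrt(0.1771) = 8.092609
CI = T_est +/- z * SE_est, so width = 2 * z * SE_est = 2 * 1.645 * 8.092609
Width = 26.6247

26.6247


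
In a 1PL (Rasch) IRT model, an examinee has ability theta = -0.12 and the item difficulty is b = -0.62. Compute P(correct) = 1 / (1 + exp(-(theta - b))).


theta - b = -0.12 - -0.62 = 0.5
exp(-(theta - b)) = exp(-0.5) = 0.6065
P = 1 / (1 + 0.6065)
P = 0.6225

0.6225


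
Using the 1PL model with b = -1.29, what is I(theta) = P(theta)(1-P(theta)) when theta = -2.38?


P = 1/(1+exp(-(-2.38--1.29))) = 0.2516
I = P*(1-P) = 0.2516 * 0.7484
I = 0.1883

0.1883


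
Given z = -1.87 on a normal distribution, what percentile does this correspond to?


CDF(z) = 0.5 * (1 + erf(z/sqrt(2)))
erf(-1.3223) = -0.9385
CDF = 0.0307
Percentile rank = 0.0307 * 100 = 3.07

3.07


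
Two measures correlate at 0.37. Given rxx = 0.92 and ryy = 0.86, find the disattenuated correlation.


r_corrected = rxy / sqrt(rxx * ryy)
= 0.37 / sqrt(0.92 * 0.86)
= 0.37 / sqrt(0.7912)
= 0.37 / 0.889494
r_corrected = 0.416

0.416


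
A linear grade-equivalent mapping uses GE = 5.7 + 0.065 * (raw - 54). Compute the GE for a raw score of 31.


raw - median = 31 - 54 = -23
slope * diff = 0.065 * -23 = -1.495
GE = 5.7 + -1.495
GE = 4.205

4.205


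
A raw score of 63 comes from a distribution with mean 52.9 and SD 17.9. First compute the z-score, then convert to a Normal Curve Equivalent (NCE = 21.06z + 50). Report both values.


z = (X - mean) / SD = (63 - 52.9) / 17.9
z = 10.1 / 17.9
z = 0.5642
NCE = NCE = 21.06z + 50
Carry z at full precision (z = 10.1 / 17.9) into the conversion:
NCE = 21.06 * (10.1 / 17.9) + 50 = 212.706 / 17.9 + 50
NCE = 11.883 + 50
NCE = 61.883

61.883


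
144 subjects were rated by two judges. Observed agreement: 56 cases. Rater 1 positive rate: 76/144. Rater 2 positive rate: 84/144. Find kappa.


P_o = 56/144 = 0.388889
P_e = (76*84 + 68*60) / 20736 = 0.50463
kappa = (P_o - P_e) / (1 - P_e)
kappa = (0.388889 - 0.50463) / (1 - 0.50463)
kappa = -0.2336

-0.2336


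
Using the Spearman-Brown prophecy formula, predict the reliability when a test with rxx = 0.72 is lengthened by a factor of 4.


r_new = (n * rxx) / (1 + (n-1) * rxx)
r_new = (4 * 0.72) / (1 + 3 * 0.72)
r_new = 2.88 / 3.16
r_new = 0.9114

0.9114


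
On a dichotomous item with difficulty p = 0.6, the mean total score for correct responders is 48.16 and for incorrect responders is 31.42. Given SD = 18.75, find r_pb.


q = 1 - p = 0.4
rpb = ((M1 - M0) / SD) * sqrt(p * q)
rpb = ((48.16 - 31.42) / 18.75) * sqrt(0.6 * 0.4)
rpb = 0.4374

0.4374


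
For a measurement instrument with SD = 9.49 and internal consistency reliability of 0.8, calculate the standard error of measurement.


SEM = SD * sqrt(1 - rxx)
SEM = 9.49 * sqrt(1 - 0.8)
SEM = 9.49 * sqrt(0.2) = 9.49 * 0.447214
SEM = 4.2441

4.2441


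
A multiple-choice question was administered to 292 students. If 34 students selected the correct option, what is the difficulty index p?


Item difficulty p = number correct / total examinees
p = 34 / 292
p = 0.1164

0.1164


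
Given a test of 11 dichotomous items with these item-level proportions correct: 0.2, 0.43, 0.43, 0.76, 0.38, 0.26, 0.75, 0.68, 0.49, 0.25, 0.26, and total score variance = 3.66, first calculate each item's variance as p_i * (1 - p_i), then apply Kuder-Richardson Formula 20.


For each item, compute p_i * q_i:
  Item 1: 0.2 * 0.8 = 0.16
  Item 2: 0.43 * 0.57 = 0.2451
  Item 3: 0.43 * 0.57 = 0.2451
  Item 4: 0.76 * 0.24 = 0.1824
  Item 5: 0.38 * 0.62 = 0.2356
  Item 6: 0.26 * 0.74 = 0.1924
  Item 7: 0.75 * 0.25 = 0.1875
  Item 8: 0.68 * 0.32 = 0.2176
  Item 9: 0.49 * 0.51 = 0.2499
  Item 10: 0.25 * 0.75 = 0.1875
  Item 11: 0.26 * 0.74 = 0.1924
Sum(p_i * q_i) = 0.16 + 0.2451 + 0.2451 + 0.1824 + 0.2356 + 0.1924 + 0.1875 + 0.2176 + 0.2499 + 0.1875 + 0.1924 = 2.2955
KR-20 = (k/(k-1)) * (1 - Sum(p_i*q_i) / Var_total)
= (11/10) * (1 - 2.2955/3.66)
= 1.1 * 0.3728
KR-20 = 0.4101

0.4101


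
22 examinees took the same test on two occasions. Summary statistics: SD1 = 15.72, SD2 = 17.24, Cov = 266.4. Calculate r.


r = cov(X,Y) / (SD_X * SD_Y)
r = 266.4 / (15.72 * 17.24)
r = 266.4 / 271.0128
r = 0.983

0.983


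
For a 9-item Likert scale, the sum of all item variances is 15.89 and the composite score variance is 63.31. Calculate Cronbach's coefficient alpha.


alpha = (k/(k-1)) * (1 - sum(si^2)/s_total^2)
= (9/8) * (1 - 15.89/63.31)
alpha = 0.8426

0.8426


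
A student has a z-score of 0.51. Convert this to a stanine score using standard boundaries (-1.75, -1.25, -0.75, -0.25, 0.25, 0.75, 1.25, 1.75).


Stanine boundaries: [-1.75, -1.25, -0.75, -0.25, 0.25, 0.75, 1.25, 1.75]
z = 0.51
Check each boundary:
  z >= -1.75 -> could be stanine 2
  z >= -1.25 -> could be stanine 3
  z >= -0.75 -> could be stanine 4
  z >= -0.25 -> could be stanine 5
  z >= 0.25 -> could be stanine 6
  z < 0.75
  z < 1.25
  z < 1.75
Highest qualifying boundary gives stanine = 6

6


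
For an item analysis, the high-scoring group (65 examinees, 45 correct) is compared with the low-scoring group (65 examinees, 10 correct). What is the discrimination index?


p_upper = 45/65 = 0.6923
p_lower = 10/65 = 0.1538
D = 0.6923 - 0.1538 = 0.5385

0.5385


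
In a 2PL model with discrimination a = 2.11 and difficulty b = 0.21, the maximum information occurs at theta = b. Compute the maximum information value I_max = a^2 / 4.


For 2PL, max info at theta = b = 0.21
I_max = a^2 / 4 = 2.11^2 / 4
= 4.4521 / 4
I_max = 1.113

1.113


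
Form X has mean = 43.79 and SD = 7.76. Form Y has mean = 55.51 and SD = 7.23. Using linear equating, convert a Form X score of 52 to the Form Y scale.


slope = SD_Y / SD_X = 7.23 / 7.76 ~ 0.9317
intercept = mean_Y - slope * mean_X = 55.51 - (7.23 / 7.76) * 43.79 ~ 14.7108
Y = slope * X + intercept. To avoid rounding drift from the rounded slope/intercept, evaluate the equivalent form Y = mean_Y + SD_Y * (X - mean_X) / SD_X at full precision:
Y = 55.51 + 7.23 * (52 - 43.79) / 7.76
Y = 55.51 + 7.23 * 8.21 / 7.76
Y = 55.51 + 59.3583 / 7.76
Y = 55.51 + 7.6493
Y = 63.1593

63.1593


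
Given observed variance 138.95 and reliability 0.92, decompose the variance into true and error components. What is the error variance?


var_true = rxx * var_obs = 0.92 * 138.95 = 127.834
var_error = var_obs - var_true
var_error = 138.95 - 127.834
var_error = 11.116

11.116


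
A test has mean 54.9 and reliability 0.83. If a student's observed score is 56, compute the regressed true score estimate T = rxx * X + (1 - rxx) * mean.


T_est = rxx * X + (1 - rxx) * mean
T_est = 0.83 * 56 + 0.17 * 54.9
T_est = 46.48 + 9.333
T_est = 55.813

55.813


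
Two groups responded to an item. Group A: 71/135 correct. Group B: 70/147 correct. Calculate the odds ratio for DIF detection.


Odds_A = 71/64 = 1.1094
Odds_B = 70/77 = 0.9091
OR = Odds_A / Odds_B = 1.1094 / 0.9091
Exactly, OR = (71 * 77) / (64 * 70) = 5467 / 4480
OR = 1.2203

1.2203


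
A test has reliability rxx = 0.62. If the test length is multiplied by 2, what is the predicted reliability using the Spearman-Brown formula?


r_new = (n * rxx) / (1 + (n-1) * rxx)
r_new = (2 * 0.62) / (1 + 1 * 0.62)
r_new = 1.24 / 1.62
r_new = 0.7654

0.7654


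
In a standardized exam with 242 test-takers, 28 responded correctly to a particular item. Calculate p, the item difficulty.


Item difficulty p = number correct / total examinees
p = 28 / 242
p = 0.1157

0.1157


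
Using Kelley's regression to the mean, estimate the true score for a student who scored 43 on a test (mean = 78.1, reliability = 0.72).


T_est = rxx * X + (1 - rxx) * mean
T_est = 0.72 * 43 + 0.28 * 78.1
T_est = 30.96 + 21.868
T_est = 52.828

52.828


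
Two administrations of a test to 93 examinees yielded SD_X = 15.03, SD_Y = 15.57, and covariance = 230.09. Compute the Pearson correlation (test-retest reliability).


r = cov(X,Y) / (SD_X * SD_Y)
r = 230.09 / (15.03 * 15.57)
r = 230.09 / 234.0171
r = 0.9832

0.9832


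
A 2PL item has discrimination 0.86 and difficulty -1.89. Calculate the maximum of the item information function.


For 2PL, max info at theta = b = -1.89
I_max = a^2 / 4 = 0.86^2 / 4
= 0.7396 / 4
I_max = 0.1849

0.1849


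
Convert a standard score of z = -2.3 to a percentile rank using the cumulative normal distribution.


CDF(z) = 0.5 * (1 + erf(z/sqrt(2)))
erf(-1.6263) = -0.9786
CDF = 0.0107
Percentile rank = 0.0107 * 100 = 1.07

1.07


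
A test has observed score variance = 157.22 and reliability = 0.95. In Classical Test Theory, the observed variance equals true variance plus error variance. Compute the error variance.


var_true = rxx * var_obs = 0.95 * 157.22 = 149.359
var_error = var_obs - var_true
var_error = 157.22 - 149.359
var_error = 7.861

7.861


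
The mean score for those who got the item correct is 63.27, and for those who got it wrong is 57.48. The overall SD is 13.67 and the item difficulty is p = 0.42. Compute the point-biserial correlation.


q = 1 - p = 0.58
rpb = ((M1 - M0) / SD) * sqrt(p * q)
rpb = ((63.27 - 57.48) / 13.67) * sqrt(0.42 * 0.58)
rpb = 0.209

0.209


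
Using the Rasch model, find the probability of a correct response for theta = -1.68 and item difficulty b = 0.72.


theta - b = -1.68 - 0.72 = -2.4
exp(-(theta - b)) = exp(2.4) = 11.0232
P = 1 / (1 + 11.0232)
P = 0.0832

0.0832


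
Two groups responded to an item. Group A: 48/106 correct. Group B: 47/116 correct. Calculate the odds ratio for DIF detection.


Odds_A = 48/58 = 0.8276
Odds_B = 47/69 = 0.6812
OR = Odds_A / Odds_B = 0.8276 / 0.6812
Exactly, OR = (48 * 69) / (58 * 47) = 3312 / 2726
OR = 1.215

1.215


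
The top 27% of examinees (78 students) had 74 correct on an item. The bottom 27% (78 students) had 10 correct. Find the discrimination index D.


p_upper = 74/78 = 0.9487
p_lower = 10/78 = 0.1282
D = 0.9487 - 0.1282 = 0.8205

0.8205


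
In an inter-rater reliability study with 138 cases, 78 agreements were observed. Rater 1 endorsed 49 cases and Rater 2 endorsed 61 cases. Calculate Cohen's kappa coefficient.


P_o = 78/138 = 0.565217
P_e = (49*61 + 89*77) / 19044 = 0.516803
kappa = (P_o - P_e) / (1 - P_e)
kappa = (0.565217 - 0.516803) / (1 - 0.516803)
kappa = 0.1002

0.1002


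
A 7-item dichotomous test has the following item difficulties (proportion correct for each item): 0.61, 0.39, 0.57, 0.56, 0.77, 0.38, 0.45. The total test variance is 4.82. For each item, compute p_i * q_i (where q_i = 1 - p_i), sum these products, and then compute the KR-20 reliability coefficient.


For each item, compute p_i * q_i:
  Item 1: 0.61 * 0.39 = 0.2379
  Item 2: 0.39 * 0.61 = 0.2379
  Item 3: 0.57 * 0.43 = 0.2451
  Item 4: 0.56 * 0.44 = 0.2464
  Item 5: 0.77 * 0.23 = 0.1771
  Item 6: 0.38 * 0.62 = 0.2356
  Item 7: 0.45 * 0.55 = 0.2475
Sum(p_i * q_i) = 0.2379 + 0.2379 + 0.2451 + 0.2464 + 0.1771 + 0.2356 + 0.2475 = 1.6275
KR-20 = (k/(k-1)) * (1 - Sum(p_i*q_i) / Var_total)
= (7/6) * (1 - 1.6275/4.82)
= 1.1667 * 0.6623
KR-20 = 0.7727

0.7727


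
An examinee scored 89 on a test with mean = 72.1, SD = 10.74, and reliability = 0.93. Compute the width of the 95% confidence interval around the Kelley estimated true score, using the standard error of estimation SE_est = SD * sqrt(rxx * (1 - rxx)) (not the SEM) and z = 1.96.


True score estimate = 0.93*89 + 0.07*72.1 = 87.817
SE_est = SD * sqrt(rxx * (1 - rxx)) = 10.74 * sqrt(0.93 * 0.07) = 10.74 * sqrt(0.0651) = 2.740279
CI = T_est +/- z * SE_est, so width = 2 * z * SE_est = 2 * 1.96 * 2.740279
Width = 10.7419

10.7419


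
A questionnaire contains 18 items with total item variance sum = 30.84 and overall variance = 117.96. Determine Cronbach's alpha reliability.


alpha = (k/(k-1)) * (1 - sum(si^2)/s_total^2)
= (18/17) * (1 - 30.84/117.96)
alpha = 0.782

0.782


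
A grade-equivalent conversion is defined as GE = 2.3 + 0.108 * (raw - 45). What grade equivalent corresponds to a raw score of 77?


raw - median = 77 - 45 = 32
slope * diff = 0.108 * 32 = 3.456
GE = 2.3 + 3.456
GE = 5.756

5.756


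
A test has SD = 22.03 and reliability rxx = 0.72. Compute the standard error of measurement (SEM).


SEM = SD * sqrt(1 - rxx)
SEM = 22.03 * sqrt(1 - 0.72)
SEM = 22.03 * sqrt(0.28) = 22.03 * 0.52915
SEM = 11.6572

11.6572


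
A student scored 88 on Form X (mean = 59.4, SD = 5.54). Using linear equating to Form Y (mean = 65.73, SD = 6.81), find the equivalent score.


slope = SD_Y / SD_X = 6.81 / 5.54 ~ 1.2292
intercept = mean_Y - slope * mean_X = 65.73 - (6.81 / 5.54) * 59.4 ~ -7.287
Y = slope * X + intercept. To avoid rounding drift from the rounded slope/intercept, evaluate the equivalent form Y = mean_Y + SD_Y * (X - mean_X) / SD_X at full precision:
Y = 65.73 + 6.81 * (88 - 59.4) / 5.54
Y = 65.73 + 6.81 * 28.6 / 5.54
Y = 65.73 + 194.766 / 5.54
Y = 65.73 + 35.1563
Y = 100.8863

100.8863
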